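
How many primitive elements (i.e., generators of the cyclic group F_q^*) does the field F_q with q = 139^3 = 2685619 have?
There are φ(2685618) = 788832 primitive elements

F_q^* is cyclic of order q - 1 = 2685618. A cyclic group of order m has exactly φ(m) generators. Here m = 2685618 = 2 · 3^2 · 13 · 23 · 499, so the number of primitive elements is φ(2685618) = 788832.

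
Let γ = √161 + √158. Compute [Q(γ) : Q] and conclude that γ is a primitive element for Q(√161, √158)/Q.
[Q(γ) : Q] = 4 (equivalently, Q(γ) = Q(√161, √158))

Obviously Q(γ) ⊆ Q(√161, √158), and [Q(√161, √158):Q] = 4 (since 161, 158 are distinct squarefree integers > 1 with 25438 not a perfect square). To show equality we compute the minimal polynomial of γ. From γ = √161 + √158: γ^2 = 161 + 2√(25438) + 158 = 319 + 2√(25438), so γ^2 - 319 = 2√(25438); squaring, (γ^2 - 319)^2 = 4·25438, i.e. γ^4 - 638γ^2 + 101761 - 101752 = 0, i.e. γ^4 - 638γ^2 + 9 = 0. So γ is a root of x^4 - 638x^2 + 9. This polynomial is irreducible over Q: it has no rational root (each ±√161 ± √158 is irrational), and any factorization into two quadratics over Q would force √(25438) ∈ Q (pairing opposite roots) or √161, √158 ∈ Q (other pairings), all impossible. Hence [Q(γ):Q] = 4 = [Q(√161, √158):Q], so Q(γ) = Q(√161, √158).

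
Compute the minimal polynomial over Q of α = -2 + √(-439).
m_α(x) = x^2 + 4x + 443

From α + 2 = √(-439), squaring gives (α + 2)^2 = -439, i.e. α^2 + 4α + 4 = -439, so α^2 + 4α + 443 = 0. The discriminant of x^2 + 4x + 443 is (4)^2 - 4·(443) = 16 - 1772 = -1756, and 4·(-439) is not a perfect square in Q since -439 is squarefree and ≠ 1. Hence x^2 + 4x + 443 is irreducible over Q and is the minimal polynomial of α.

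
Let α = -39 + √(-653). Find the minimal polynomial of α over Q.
m_α(x) = x^2 + 78x + 2174

From α + 39 = √(-653), squaring gives (α + 39)^2 = -653, i.e. α^2 + 78α + 1521 = -653, so α^2 + 78α + 2174 = 0. The discriminant of x^2 + 78x + 2174 is (78)^2 - 4·(2174) = 6084 - 8696 = -2612, and 4·(-653) is not a perfect square in Q since -653 is squarefree and ≠ 1. Hence x^2 + 78x + 2174 is irreducible over Q and is the minimal polynomial of α.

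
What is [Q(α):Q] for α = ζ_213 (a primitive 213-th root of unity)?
[Q(α):Q] = 140

The minimal polynomial of ζ_213 over Q is the 213-th cyclotomic polynomial Φ_213(x), which is irreducible over Q and has degree φ(213) = 140. Hence [Q(α):Q] = φ(213) = 140.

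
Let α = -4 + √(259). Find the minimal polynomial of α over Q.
m_α(x) = x^2 + 8x - 243

From α + 4 = √(259), squaring gives (α + 4)^2 = 259, i.e. α^2 + 8α + 16 = 259, so α^2 + 8α - 243 = 0. The discriminant of x^2 + 8x - 243 is (8)^2 - 4·(-243) = 64 + 972 = 1036, and 4·(259) is not a perfect square in Q since 259 is squarefree and ≠ 1. Hence x^2 + 8x - 243 is irreducible over Q and is the minimal polynomial of α.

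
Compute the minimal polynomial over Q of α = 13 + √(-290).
m_α(x) = x^2 - 26x + 459

From α - 13 = √(-290), squaring gives (α - 13)^2 = -290, i.e. α^2 - 26α + 169 = -290, so α^2 - 26α + 459 = 0. The discriminant of x^2 - 26x + 459 is (-26)^2 - 4·(459) = 676 - 1836 = -1160, and 4·(-290) is not a perfect square in Q since -290 is squarefree and ≠ 1. Hence x^2 - 26x + 459 is irreducible over Q and is the minimal polynomial of α.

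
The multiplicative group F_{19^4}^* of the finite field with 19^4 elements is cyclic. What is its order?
|F_{19^4}^*| = 130320

F_{19^4} has 19^4 = 130321 elements; its multiplicative group consists of all nonzero elements, so |F_{19^4}^*| = 130321 - 1 = 130320. (It is cyclic since any finite subgroup of the multiplicative group of a field is cyclic.)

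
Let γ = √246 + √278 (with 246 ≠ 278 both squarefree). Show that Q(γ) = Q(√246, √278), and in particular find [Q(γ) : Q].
[Q(γ) : Q] = 4 (equivalently, Q(γ) = Q(√246, √278))

Obviously Q(γ) ⊆ Q(√246, √278), and [Q(√246, √278):Q] = 4 (since 246, 278 are distinct squarefree integers > 1 with 68388 not a perfect square). To show equality we compute the minimal polynomial of γ. From γ = √246 + √278: γ^2 = 246 + 2√(68388) + 278 = 524 + 2√(68388), so γ^2 - 524 = 2√(68388); squaring, (γ^2 - 524)^2 = 4·68388, i.e. γ^4 - 1048γ^2 + 274576 - 273552 = 0, i.e. γ^4 - 1048γ^2 + 1024 = 0. So γ is a root of x^4 - 1048x^2 + 1024. This polynomial is irreducible over Q: it has no rational root (each ±√246 ± √278 is irrational), and any factorization into two quadratics over Q would force √(68388) ∈ Q (pairing opposite roots) or √246, √278 ∈ Q (other pairings), all impossible. Hence [Q(γ):Q] = 4 = [Q(√246, √278):Q], so Q(γ) = Q(√246, √278).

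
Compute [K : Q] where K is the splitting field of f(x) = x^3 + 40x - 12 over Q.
[K : Q] = 6

By the rational root test, any rational root of the monic integer polynomial f(x) = x^3 + 40x - 12 must be an integer dividing the constant term -12, i.e. one of ±{1, 2, 3, 4, 6, 12}. Evaluating: f(1) = 29, f(-1) = -53, f(2) = 76, f(-2) = -100, f(3) = 135, f(-3) = -159, f(4) = 212, f(-4) = -236, f(6) = 444, f(-6) = -468, f(12) = 2196, f(-12) = -2220; none is 0, so f has no rational root and is therefore irreducible over Q (a cubic with no linear factor over a field is irreducible). For an irreducible cubic, the Galois group is A_3 or S_3 according as the discriminant disc(f) = -4a^3 - 27b^2 = -4·(40)^3 - 27·(-12)^2 = -259888 is or is not a square in Q. Here disc(f) = -259888 is not a perfect square in Q, so the Galois group of f over Q is not contained in A_3 and must be all of S_3. The splitting field has degree |S_3| = 6 over Q, so [K : Q] = 6.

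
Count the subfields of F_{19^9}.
F_{19^9} has 3 subfields

The subfields of F_{p^n} are exactly the fields F_{p^d} for d | n (each is the fixed field of the unique index-d subgroup of Gal(F_{p^n}/F_p) ≅ Z/nZ). The divisors of n = 9 are {1, 3, 9}, giving 3 subfields: F_{19^1}, F_{19^3}, F_{19^9}.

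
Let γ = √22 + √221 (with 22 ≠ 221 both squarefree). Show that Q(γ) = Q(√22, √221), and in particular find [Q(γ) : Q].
[Q(γ) : Q] = 4 (equivalently, Q(γ) = Q(√22, √221))

Obviously Q(γ) ⊆ Q(√22, √221), and [Q(√22, √221):Q] = 4 (since 22, 221 are distinct squarefree integers > 1 with 4862 not a perfect square). To show equality we compute the minimal polynomial of γ. From γ = √22 + √221: γ^2 = 22 + 2√(4862) + 221 = 243 + 2√(4862), so γ^2 - 243 = 2√(4862); squaring, (γ^2 - 243)^2 = 4·4862, i.e. γ^4 - 486γ^2 + 59049 - 19448 = 0, i.e. γ^4 - 486γ^2 + 39601 = 0. So γ is a root of x^4 - 486x^2 + 39601. This polynomial is irreducible over Q: it has no rational root (each ±√22 ± √221 is irrational), and any factorization into two quadratics over Q would force √(4862) ∈ Q (pairing opposite roots) or √22, √221 ∈ Q (other pairings), all impossible. Hence [Q(γ):Q] = 4 = [Q(√22, √221):Q], so Q(γ) = Q(√22, √221).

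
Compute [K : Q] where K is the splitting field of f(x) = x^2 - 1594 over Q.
[K : Q] = 2

f(x) = x^2 - 1594 factors as (x - √1594)(x + √1594). The splitting field is K = Q(√1594). Since 1594 is squarefree and > 1, it is not a perfect square, so x^2 - 1594 is irreducible over Q and [Q(√1594) : Q] = 2. Hence [K : Q] = 2.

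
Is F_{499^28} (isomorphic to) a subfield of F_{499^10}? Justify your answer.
No: F_{499^28} is not a subfield of F_{499^10}

F_{p^m} embeds in F_{p^n} iff m | n. Here 28 ∤ 10 (since 10 = 0·28 + 10 with remainder 10 ≠ 0), so F_{499^28} is not a subfield of F_{499^10}. Equivalently: if it were, the tower law would give 28 = [F_{499^28}:F_499] dividing [F_{499^10}:F_499] = 10, contradiction.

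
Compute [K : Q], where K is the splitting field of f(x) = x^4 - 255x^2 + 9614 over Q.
[K : Q] = 4

Solving the quadratic in x^2: x^2 = (255 ± √(255^2 - 4·9614))/2 = (255 ± √26569)/2 = (255 ± 163)/2, giving x^2 = 209 or x^2 = 46. So f(x) = (x^2 - 209)(x^2 - 46) and the roots of f are ±√209, ±√46. Hence the splitting field is K = Q(√209, √46). Since 209 and 46 are distinct squarefree integers > 1, their product 9614 is not a perfect square, so √46 ∉ Q(√209). By the tower law [K:Q] = [Q(√209,√46):Q(√209)] · [Q(√209):Q] = 2 · 2 = 4.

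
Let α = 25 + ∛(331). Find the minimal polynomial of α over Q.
m_α(x) = x^3 - 75x^2 + 1875x - 15956

Set β = α - 25 = ∛(331), so β^3 = 331. Then (α - 25)^3 - 331 = 0, i.e. α is a root of g(x) = (x - 25)^3 - 331 = x^3 - 75x^2 + 1875x - 15956. Since g(x) = h(x - 25) where h(x) = x^3 - 331, and h is irreducible over Q (because 331 is not a perfect cube, so h has no rational root, and a monic cubic with no rational root is irreducible), g is also irreducible (irreducibility is preserved under the substitution x → x - 25). Hence m_α(x) = x^3 - 75x^2 + 1875x - 15956.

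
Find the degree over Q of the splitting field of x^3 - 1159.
[K : Q] = 6

The roots of x^3 - 1159 are ∛1159, ω∛1159, ω^2∛1159 where ω = e^(2πi/3) is a primitive cube root of unity, so K = Q(∛1159, ω). Now [Q(∛1159):Q] = 3 (since 1159 is not a perfect cube, x^3 - 1159 is irreducible) and [Q(ω):Q] = 2. Both 2 and 3 divide [K:Q], and [K:Q] ≤ 3·2 = 6, so [K:Q] = 6. (Equivalently: Q(∛1159) ⊂ R but ω ∉ R, so [K : Q(∛1159)] = 2.)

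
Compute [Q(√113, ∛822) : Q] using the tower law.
[Q(√113, ∛822) : Q] = 6

Let L = Q(√113, ∛822). Since Q(√113) ⊂ L and [Q(√113):Q] = 2, the tower law gives 2 | [L:Q]. Likewise Q(∛822) ⊂ L with [Q(∛822):Q] = 3 (because 822 is not a perfect cube), so 3 | [L:Q]. As gcd(2,3) = 1, [L:Q] is divisible by 6. Conversely L is generated over Q by √113 and ∛822, so [L:Q] ≤ 2·3 = 6. Therefore [Q(√113, ∛822) : Q] = 6.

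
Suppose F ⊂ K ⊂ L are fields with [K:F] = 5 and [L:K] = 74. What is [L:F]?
[L:F] = 370

The tower law says that for any tower of field extensions F ⊂ K ⊂ L with finite degrees, [L:F] = [L:K] · [K:F]. Here this gives [L:F] = 74 · 5 = 370.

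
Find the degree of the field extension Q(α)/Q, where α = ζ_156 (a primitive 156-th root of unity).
[Q(α):Q] = 48

The minimal polynomial of ζ_156 over Q is the 156-th cyclotomic polynomial Φ_156(x), which is irreducible over Q and has degree φ(156) = 48. Hence [Q(α):Q] = φ(156) = 48.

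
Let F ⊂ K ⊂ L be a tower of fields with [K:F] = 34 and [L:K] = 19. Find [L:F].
[L:F] = 646

The tower law says that for any tower of field extensions F ⊂ K ⊂ L with finite degrees, [L:F] = [L:K] · [K:F]. Here this gives [L:F] = 19 · 34 = 646.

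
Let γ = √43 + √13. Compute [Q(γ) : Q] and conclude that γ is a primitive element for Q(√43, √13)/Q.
[Q(γ) : Q] = 4 (equivalently, Q(γ) = Q(√43, √13))

Obviously Q(γ) ⊆ Q(√43, √13), and [Q(√43, √13):Q] = 4 (since 43, 13 are distinct squarefree integers > 1 with 559 not a perfect square). To show equality we compute the minimal polynomial of γ. From γ = √43 + √13: γ^2 = 43 + 2√(559) + 13 = 56 + 2√(559), so γ^2 - 56 = 2√(559); squaring, (γ^2 - 56)^2 = 4·559, i.e. γ^4 - 112γ^2 + 3136 - 2236 = 0, i.e. γ^4 - 112γ^2 + 900 = 0. So γ is a root of x^4 - 112x^2 + 900. This polynomial is irreducible over Q: it has no rational root (each ±√43 ± √13 is irrational), and any factorization into two quadratics over Q would force √(559) ∈ Q (pairing opposite roots) or √43, √13 ∈ Q (other pairings), all impossible. Hence [Q(γ):Q] = 4 = [Q(√43, √13):Q], so Q(γ) = Q(√43, √13).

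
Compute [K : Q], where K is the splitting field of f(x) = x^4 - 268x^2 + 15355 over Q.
[K : Q] = 4

Solving the quadratic in x^2: x^2 = (268 ± √(268^2 - 4·15355))/2 = (268 ± √10404)/2 = (268 ± 102)/2, giving x^2 = 83 or x^2 = 185. So f(x) = (x^2 - 83)(x^2 - 185) and the roots of f are ±√83, ±√185. Hence the splitting field is K = Q(√83, √185). Since 83 and 185 are distinct squarefree integers > 1, their product 15355 is not a perfect square, so √185 ∉ Q(√83). By the tower law [K:Q] = [Q(√83,√185):Q(√83)] · [Q(√83):Q] = 2 · 2 = 4.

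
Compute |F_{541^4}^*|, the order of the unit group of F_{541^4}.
|F_{541^4}^*| = 85662167760

F_{541^4} has 541^4 = 85662167761 elements; its multiplicative group consists of all nonzero elements, so |F_{541^4}^*| = 85662167761 - 1 = 85662167760. (It is cyclic since any finite subgroup of the multiplicative group of a field is cyclic.)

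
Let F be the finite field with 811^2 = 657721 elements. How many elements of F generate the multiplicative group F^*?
There are φ(657720) = 145152 primitive elements

F_q^* is cyclic of order q - 1 = 657720. A cyclic group of order m has exactly φ(m) generators. Here m = 657720 = 2^3 · 3^4 · 5 · 7 · 29, so the number of primitive elements is φ(657720) = 145152.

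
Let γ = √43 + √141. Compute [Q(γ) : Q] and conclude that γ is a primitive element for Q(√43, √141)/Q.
[Q(γ) : Q] = 4 (equivalently, Q(γ) = Q(√43, √141))

Obviously Q(γ) ⊆ Q(√43, √141), and [Q(√43, √141):Q] = 4 (since 43, 141 are distinct squarefree integers > 1 with 6063 not a perfect square). To show equality we compute the minimal polynomial of γ. From γ = √43 + √141: γ^2 = 43 + 2√(6063) + 141 = 184 + 2√(6063), so γ^2 - 184 = 2√(6063); squaring, (γ^2 - 184)^2 = 4·6063, i.e. γ^4 - 368γ^2 + 33856 - 24252 = 0, i.e. γ^4 - 368γ^2 + 9604 = 0. So γ is a root of x^4 - 368x^2 + 9604. This polynomial is irreducible over Q: it has no rational root (each ±√43 ± √141 is irrational), and any factorization into two quadratics over Q would force √(6063) ∈ Q (pairing opposite roots) or √43, √141 ∈ Q (other pairings), all impossible. Hence [Q(γ):Q] = 4 = [Q(√43, √141):Q], so Q(γ) = Q(√43, √141).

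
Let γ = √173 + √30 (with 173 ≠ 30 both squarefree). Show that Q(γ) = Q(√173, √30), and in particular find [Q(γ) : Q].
[Q(γ) : Q] = 4 (equivalently, Q(γ) = Q(√173, √30))

Obviously Q(γ) ⊆ Q(√173, √30), and [Q(√173, √30):Q] = 4 (since 173, 30 are distinct squarefree integers > 1 with 5190 not a perfect square). To show equality we compute the minimal polynomial of γ. From γ = √173 + √30: γ^2 = 173 + 2√(5190) + 30 = 203 + 2√(5190), so γ^2 - 203 = 2√(5190); squaring, (γ^2 - 203)^2 = 4·5190, i.e. γ^4 - 406γ^2 + 41209 - 20760 = 0, i.e. γ^4 - 406γ^2 + 20449 = 0. So γ is a root of x^4 - 406x^2 + 20449. This polynomial is irreducible over Q: it has no rational root (each ±√173 ± √30 is irrational), and any factorization into two quadratics over Q would force √(5190) ∈ Q (pairing opposite roots) or √173, √30 ∈ Q (other pairings), all impossible. Hence [Q(γ):Q] = 4 = [Q(√173, √30):Q], so Q(γ) = Q(√173, √30).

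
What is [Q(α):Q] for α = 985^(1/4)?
[Q(α):Q] = 4

α is a root of x^4 - 985. By Eisenstein's criterion at the prime p = 5 (which divides the constant term 985 but p^2 = 25 does not, since 985 is squarefree), x^4 - 985 is irreducible over Q. Hence [Q(α):Q] = 4.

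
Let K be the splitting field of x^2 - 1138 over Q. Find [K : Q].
[K : Q] = 2

f(x) = x^2 - 1138 factors as (x - √1138)(x + √1138). The splitting field is K = Q(√1138). Since 1138 is squarefree and > 1, it is not a perfect square, so x^2 - 1138 is irreducible over Q and [Q(√1138) : Q] = 2. Hence [K : Q] = 2.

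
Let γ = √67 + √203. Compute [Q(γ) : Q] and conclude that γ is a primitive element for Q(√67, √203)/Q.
[Q(γ) : Q] = 4 (equivalently, Q(γ) = Q(√67, √203))

Obviously Q(γ) ⊆ Q(√67, √203), and [Q(√67, √203):Q] = 4 (since 67, 203 are distinct squarefree integers > 1 with 13601 not a perfect square). To show equality we compute the minimal polynomial of γ. From γ = √67 + √203: γ^2 = 67 + 2√(13601) + 203 = 270 + 2√(13601), so γ^2 - 270 = 2√(13601); squaring, (γ^2 - 270)^2 = 4·13601, i.e. γ^4 - 540γ^2 + 72900 - 54404 = 0, i.e. γ^4 - 540γ^2 + 18496 = 0. So γ is a root of x^4 - 540x^2 + 18496. This polynomial is irreducible over Q: it has no rational root (each ±√67 ± √203 is irrational), and any factorization into two quadratics over Q would force √(13601) ∈ Q (pairing opposite roots) or √67, √203 ∈ Q (other pairings), all impossible. Hence [Q(γ):Q] = 4 = [Q(√67, √203):Q], so Q(γ) = Q(√67, √203).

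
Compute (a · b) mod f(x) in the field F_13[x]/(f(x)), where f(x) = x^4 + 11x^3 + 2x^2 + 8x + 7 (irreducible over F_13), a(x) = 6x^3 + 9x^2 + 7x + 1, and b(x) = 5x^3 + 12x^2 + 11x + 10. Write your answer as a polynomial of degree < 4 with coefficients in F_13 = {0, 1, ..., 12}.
a · b ≡ 10x^3 + 4x^2 + 5x + 12 (mod f(x))

Multiply in F_13[x]: a(x)·b(x) = (6x^3 + 9x^2 + 7x + 1)·(5x^3 + 12x^2 + 11x + 10) = 4x^6 + x^4 + x^3 + 10x^2 + 3x + 10. This has degree ≥ 4, so divide by f(x) over F_13: 4x^6 + x^4 + x^3 + 10x^2 + 3x + 10 = (4x^2 + 8x + 9)·(x^4 + 11x^3 + 2x^2 + 8x + 7) + (10x^3 + 4x^2 + 5x + 12). Hence a·b ≡ 10x^3 + 4x^2 + 5x + 12 (mod f). (F_13[x]/(f) is a field with 13^4 = 28561 elements since f is irreducible of degree 4.)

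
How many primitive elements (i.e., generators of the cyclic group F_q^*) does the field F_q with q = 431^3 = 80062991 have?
There are φ(80062990) = 26345088 primitive elements

F_q^* is cyclic of order q - 1 = 80062990. A cyclic group of order m has exactly φ(m) generators. Here m = 80062990 = 2 · 5 · 7 · 43 · 67 · 397, so the number of primitive elements is φ(80062990) = 26345088.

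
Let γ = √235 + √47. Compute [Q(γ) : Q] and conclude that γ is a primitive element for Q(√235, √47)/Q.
[Q(γ) : Q] = 4 (equivalently, Q(γ) = Q(√235, √47))

Obviously Q(γ) ⊆ Q(√235, √47), and [Q(√235, √47):Q] = 4 (since 235, 47 are distinct squarefree integers > 1 with 11045 not a perfect square). To show equality we compute the minimal polynomial of γ. From γ = √235 + √47: γ^2 = 235 + 2√(11045) + 47 = 282 + 2√(11045), so γ^2 - 282 = 2√(11045); squaring, (γ^2 - 282)^2 = 4·11045, i.e. γ^4 - 564γ^2 + 79524 - 44180 = 0, i.e. γ^4 - 564γ^2 + 35344 = 0. So γ is a root of x^4 - 564x^2 + 35344. This polynomial is irreducible over Q: it has no rational root (each ±√235 ± √47 is irrational), and any factorization into two quadratics over Q would force √(11045) ∈ Q (pairing opposite roots) or √235, √47 ∈ Q (other pairings), all impossible. Hence [Q(γ):Q] = 4 = [Q(√235, √47):Q], so Q(γ) = Q(√235, √47).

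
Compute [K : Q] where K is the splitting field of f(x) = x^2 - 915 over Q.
[K : Q] = 2

f(x) = x^2 - 915 factors as (x - √915)(x + √915). The splitting field is K = Q(√915). Since 915 is squarefree and > 1, it is not a perfect square, so x^2 - 915 is irreducible over Q and [Q(√915) : Q] = 2. Hence [K : Q] = 2.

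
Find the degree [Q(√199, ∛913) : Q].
[Q(√199, ∛913) : Q] = 6

Let L = Q(√199, ∛913). Since Q(√199) ⊂ L and [Q(√199):Q] = 2, the tower law gives 2 | [L:Q]. Likewise Q(∛913) ⊂ L with [Q(∛913):Q] = 3 (because 913 is not a perfect cube), so 3 | [L:Q]. As gcd(2,3) = 1, [L:Q] is divisible by 6. Conversely L is generated over Q by √199 and ∛913, so [L:Q] ≤ 2·3 = 6. Therefore [Q(√199, ∛913) : Q] = 6.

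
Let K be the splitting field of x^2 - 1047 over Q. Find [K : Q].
[K : Q] = 2

f(x) = x^2 - 1047 factors as (x - √1047)(x + √1047). The splitting field is K = Q(√1047). Since 1047 is squarefree and > 1, it is not a perfect square, so x^2 - 1047 is irreducible over Q and [Q(√1047) : Q] = 2. Hence [K : Q] = 2.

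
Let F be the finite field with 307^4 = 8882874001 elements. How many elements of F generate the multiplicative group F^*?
There are φ(8882874000) = 1548288000 primitive elements

F_q^* is cyclic of order q - 1 = 8882874000. A cyclic group of order m has exactly φ(m) generators. Here m = 8882874000 = 2^4 · 3^2 · 5^3 · 7 · 11 · 13 · 17 · 29, so the number of primitive elements is φ(8882874000) = 1548288000.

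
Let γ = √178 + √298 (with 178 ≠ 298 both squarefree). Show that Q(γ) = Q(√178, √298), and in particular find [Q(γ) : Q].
[Q(γ) : Q] = 4 (equivalently, Q(γ) = Q(√178, √298))

Obviously Q(γ) ⊆ Q(√178, √298), and [Q(√178, √298):Q] = 4 (since 178, 298 are distinct squarefree integers > 1 with 53044 not a perfect square). To show equality we compute the minimal polynomial of γ. From γ = √178 + √298: γ^2 = 178 + 2√(53044) + 298 = 476 + 2√(53044), so γ^2 - 476 = 2√(53044); squaring, (γ^2 - 476)^2 = 4·53044, i.e. γ^4 - 952γ^2 + 226576 - 212176 = 0, i.e. γ^4 - 952γ^2 + 14400 = 0. So γ is a root of x^4 - 952x^2 + 14400. This polynomial is irreducible over Q: it has no rational root (each ±√178 ± √298 is irrational), and any factorization into two quadratics over Q would force √(53044) ∈ Q (pairing opposite roots) or √178, √298 ∈ Q (other pairings), all impossible. Hence [Q(γ):Q] = 4 = [Q(√178, √298):Q], so Q(γ) = Q(√178, √298).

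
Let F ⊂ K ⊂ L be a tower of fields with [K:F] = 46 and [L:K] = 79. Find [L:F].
[L:F] = 3634

The tower law says that for any tower of field extensions F ⊂ K ⊂ L with finite degrees, [L:F] = [L:K] · [K:F]. Here this gives [L:F] = 79 · 46 = 3634.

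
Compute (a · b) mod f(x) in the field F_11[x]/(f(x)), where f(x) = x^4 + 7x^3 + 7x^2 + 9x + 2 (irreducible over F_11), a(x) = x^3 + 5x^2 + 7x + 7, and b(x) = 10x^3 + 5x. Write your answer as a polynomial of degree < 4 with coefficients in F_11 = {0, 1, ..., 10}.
a · b ≡ 10x^3 + 5x^2 + 2x + 7 (mod f(x))

Multiply in F_11[x]: a(x)·b(x) = (x^3 + 5x^2 + 7x + 7)·(10x^3 + 5x) = 10x^6 + 6x^5 + 9x^4 + 7x^3 + 2x^2 + 2x. This has degree ≥ 4, so divide by f(x) over F_11: 10x^6 + 6x^5 + 9x^4 + 7x^3 + 2x^2 + 2x = (10x^2 + 2x + 2)·(x^4 + 7x^3 + 7x^2 + 9x + 2) + (10x^3 + 5x^2 + 2x + 7). Hence a·b ≡ 10x^3 + 5x^2 + 2x + 7 (mod f). (F_11[x]/(f) is a field with 11^4 = 14641 elements since f is irreducible of degree 4.)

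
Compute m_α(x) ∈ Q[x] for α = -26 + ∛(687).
m_α(x) = x^3 + 78x^2 + 2028x + 16889

Set β = α + 26 = ∛(687), so β^3 = 687. Then (α + 26)^3 - 687 = 0, i.e. α is a root of g(x) = (x + 26)^3 - 687 = x^3 + 78x^2 + 2028x + 16889. Since g(x) = h(x + 26) where h(x) = x^3 - 687, and h is irreducible over Q (because 687 is not a perfect cube, so h has no rational root, and a monic cubic with no rational root is irreducible), g is also irreducible (irreducibility is preserved under the substitution x → x + 26). Hence m_α(x) = x^3 + 78x^2 + 2028x + 16889.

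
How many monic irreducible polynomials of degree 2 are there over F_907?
There are 410871 monic irreducible polynomials of degree 2 over F_907

Each element of F_{907^2} that lies in no proper subfield is a root of exactly one monic irreducible of degree 2 over F_907, and each such polynomial has 2 distinct roots in F_{907^2}. By Möbius inversion the count is N_907(2) = (1/2) Σ_{d|2} μ(2/d) · 907^d = (1/2)(μ(2)·907^1 + μ(1)·907^2) = 821742/2 = 410871.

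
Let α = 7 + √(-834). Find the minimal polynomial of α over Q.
m_α(x) = x^2 - 14x + 883

From α - 7 = √(-834), squaring gives (α - 7)^2 = -834, i.e. α^2 - 14α + 49 = -834, so α^2 - 14α + 883 = 0. The discriminant of x^2 - 14x + 883 is (-14)^2 - 4·(883) = 196 - 3532 = -3336, and 4·(-834) is not a perfect square in Q since -834 is squarefree and ≠ 1. Hence x^2 - 14x + 883 is irreducible over Q and is the minimal polynomial of α.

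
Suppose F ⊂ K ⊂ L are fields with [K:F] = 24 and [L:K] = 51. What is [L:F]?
[L:F] = 1224

The tower law says that for any tower of field extensions F ⊂ K ⊂ L with finite degrees, [L:F] = [L:K] · [K:F]. Here this gives [L:F] = 51 · 24 = 1224.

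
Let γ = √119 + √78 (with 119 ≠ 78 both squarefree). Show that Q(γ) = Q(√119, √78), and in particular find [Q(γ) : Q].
[Q(γ) : Q] = 4 (equivalently, Q(γ) = Q(√119, √78))

Obviously Q(γ) ⊆ Q(√119, √78), and [Q(√119, √78):Q] = 4 (since 119, 78 are distinct squarefree integers > 1 with 9282 not a perfect square). To show equality we compute the minimal polynomial of γ. From γ = √119 + √78: γ^2 = 119 + 2√(9282) + 78 = 197 + 2√(9282), so γ^2 - 197 = 2√(9282); squaring, (γ^2 - 197)^2 = 4·9282, i.e. γ^4 - 394γ^2 + 38809 - 37128 = 0, i.e. γ^4 - 394γ^2 + 1681 = 0. So γ is a root of x^4 - 394x^2 + 1681. This polynomial is irreducible over Q: it has no rational root (each ±√119 ± √78 is irrational), and any factorization into two quadratics over Q would force √(9282) ∈ Q (pairing opposite roots) or √119, √78 ∈ Q (other pairings), all impossible. Hence [Q(γ):Q] = 4 = [Q(√119, √78):Q], so Q(γ) = Q(√119, √78).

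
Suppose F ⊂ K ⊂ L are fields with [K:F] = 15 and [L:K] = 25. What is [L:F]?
[L:F] = 375

The tower law says that for any tower of field extensions F ⊂ K ⊂ L with finite degrees, [L:F] = [L:K] · [K:F]. Here this gives [L:F] = 25 · 15 = 375.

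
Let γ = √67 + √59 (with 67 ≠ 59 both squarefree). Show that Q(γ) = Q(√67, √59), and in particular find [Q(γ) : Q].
[Q(γ) : Q] = 4 (equivalently, Q(γ) = Q(√67, √59))

Obviously Q(γ) ⊆ Q(√67, √59), and [Q(√67, √59):Q] = 4 (since 67, 59 are distinct squarefree integers > 1 with 3953 not a perfect square). To show equality we compute the minimal polynomial of γ. From γ = √67 + √59: γ^2 = 67 + 2√(3953) + 59 = 126 + 2√(3953), so γ^2 - 126 = 2√(3953); squaring, (γ^2 - 126)^2 = 4·3953, i.e. γ^4 - 252γ^2 + 15876 - 15812 = 0, i.e. γ^4 - 252γ^2 + 64 = 0. So γ is a root of x^4 - 252x^2 + 64. This polynomial is irreducible over Q: it has no rational root (each ±√67 ± √59 is irrational), and any factorization into two quadratics over Q would force √(3953) ∈ Q (pairing opposite roots) or √67, √59 ∈ Q (other pairings), all impossible. Hence [Q(γ):Q] = 4 = [Q(√67, √59):Q], so Q(γ) = Q(√67, √59).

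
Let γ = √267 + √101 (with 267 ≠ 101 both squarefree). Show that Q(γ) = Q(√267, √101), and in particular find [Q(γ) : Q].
[Q(γ) : Q] = 4 (equivalently, Q(γ) = Q(√267, √101))

Obviously Q(γ) ⊆ Q(√267, √101), and [Q(√267, √101):Q] = 4 (since 267, 101 are distinct squarefree integers > 1 with 26967 not a perfect square). To show equality we compute the minimal polynomial of γ. From γ = √267 + √101: γ^2 = 267 + 2√(26967) + 101 = 368 + 2√(26967), so γ^2 - 368 = 2√(26967); squaring, (γ^2 - 368)^2 = 4·26967, i.e. γ^4 - 736γ^2 + 135424 - 107868 = 0, i.e. γ^4 - 736γ^2 + 27556 = 0. So γ is a root of x^4 - 736x^2 + 27556. This polynomial is irreducible over Q: it has no rational root (each ±√267 ± √101 is irrational), and any factorization into two quadratics over Q would force √(26967) ∈ Q (pairing opposite roots) or √267, √101 ∈ Q (other pairings), all impossible. Hence [Q(γ):Q] = 4 = [Q(√267, √101):Q], so Q(γ) = Q(√267, √101).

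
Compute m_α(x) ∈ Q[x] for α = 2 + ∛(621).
m_α(x) = x^3 - 6x^2 + 12x - 629

Set β = α - 2 = ∛(621), so β^3 = 621. Then (α - 2)^3 - 621 = 0, i.e. α is a root of g(x) = (x - 2)^3 - 621 = x^3 - 6x^2 + 12x - 629. Since g(x) = h(x - 2) where h(x) = x^3 - 621, and h is irreducible over Q (because 621 is not a perfect cube, so h has no rational root, and a monic cubic with no rational root is irreducible), g is also irreducible (irreducibility is preserved under the substitution x → x - 2). Hence m_α(x) = x^3 - 6x^2 + 12x - 629.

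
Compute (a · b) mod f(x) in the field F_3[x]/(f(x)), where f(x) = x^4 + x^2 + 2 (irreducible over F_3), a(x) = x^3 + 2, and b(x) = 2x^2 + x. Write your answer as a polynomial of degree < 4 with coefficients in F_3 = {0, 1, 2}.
a · b ≡ x^3 + x + 1 (mod f(x))

Multiply in F_3[x]: a(x)·b(x) = (x^3 + 2)·(2x^2 + x) = 2x^5 + x^4 + x^2 + 2x. This has degree ≥ 4, so divide by f(x) over F_3: 2x^5 + x^4 + x^2 + 2x = (2x + 1)·(x^4 + x^2 + 2) + (x^3 + x + 1). Hence a·b ≡ x^3 + x + 1 (mod f). (F_3[x]/(f) is a field with 3^4 = 81 elements since f is irreducible of degree 4.)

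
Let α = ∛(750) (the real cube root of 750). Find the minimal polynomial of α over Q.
m_α(x) = x^3 - 750

α satisfies α^3 = 750, so x^3 - 750 annihilates α. By the rational root test, a rational root p/q (in lowest terms) of x^3 - 750 would satisfy p^3 = 750 q^3, forcing q = 1 and p^3 = 750; but 750 is not a perfect cube, contradiction. A monic cubic over Q with no rational root is irreducible (any nontrivial factorization would include a linear factor). Hence x^3 - 750 is the minimal polynomial of α, and in particular [Q(α):Q] = 3.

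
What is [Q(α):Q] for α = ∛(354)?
[Q(α):Q] = 3

The minimal polynomial of α is x^3 - 354, irreducible over Q since 354 is not a perfect cube (so x^3 - 354 has no rational root). Hence [Q(α):Q] = deg(m_α) = 3.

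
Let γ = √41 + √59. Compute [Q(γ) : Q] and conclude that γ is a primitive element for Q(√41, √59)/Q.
[Q(γ) : Q] = 4 (equivalently, Q(γ) = Q(√41, √59))

Obviously Q(γ) ⊆ Q(√41, √59), and [Q(√41, √59):Q] = 4 (since 41, 59 are distinct squarefree integers > 1 with 2419 not a perfect square). To show equality we compute the minimal polynomial of γ. From γ = √41 + √59: γ^2 = 41 + 2√(2419) + 59 = 100 + 2√(2419), so γ^2 - 100 = 2√(2419); squaring, (γ^2 - 100)^2 = 4·2419, i.e. γ^4 - 200γ^2 + 10000 - 9676 = 0, i.e. γ^4 - 200γ^2 + 324 = 0. So γ is a root of x^4 - 200x^2 + 324. This polynomial is irreducible over Q: it has no rational root (each ±√41 ± √59 is irrational), and any factorization into two quadratics over Q would force √(2419) ∈ Q (pairing opposite roots) or √41, √59 ∈ Q (other pairings), all impossible. Hence [Q(γ):Q] = 4 = [Q(√41, √59):Q], so Q(γ) = Q(√41, √59).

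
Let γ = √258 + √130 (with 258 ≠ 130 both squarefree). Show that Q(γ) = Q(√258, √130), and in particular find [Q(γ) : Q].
[Q(γ) : Q] = 4 (equivalently, Q(γ) = Q(√258, √130))

Obviously Q(γ) ⊆ Q(√258, √130), and [Q(√258, √130):Q] = 4 (since 258, 130 are distinct squarefree integers > 1 with 33540 not a perfect square). To show equality we compute the minimal polynomial of γ. From γ = √258 + √130: γ^2 = 258 + 2√(33540) + 130 = 388 + 2√(33540), so γ^2 - 388 = 2√(33540); squaring, (γ^2 - 388)^2 = 4·33540, i.e. γ^4 - 776γ^2 + 150544 - 134160 = 0, i.e. γ^4 - 776γ^2 + 16384 = 0. So γ is a root of x^4 - 776x^2 + 16384. This polynomial is irreducible over Q: it has no rational root (each ±√258 ± √130 is irrational), and any factorization into two quadratics over Q would force √(33540) ∈ Q (pairing opposite roots) or √258, √130 ∈ Q (other pairings), all impossible. Hence [Q(γ):Q] = 4 = [Q(√258, √130):Q], so Q(γ) = Q(√258, √130).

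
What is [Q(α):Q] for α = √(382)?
[Q(α):Q] = 2

[Q(α):Q] equals the degree of the minimal polynomial of α. Here α^2 = 382 and x^2 - 382 is irreducible (d = 382 is squarefree, ≠ 1, hence not a square), so deg(m_α) = 2. Thus [Q(α):Q] = 2.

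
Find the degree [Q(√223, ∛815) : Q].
[Q(√223, ∛815) : Q] = 6

Let L = Q(√223, ∛815). Since Q(√223) ⊂ L and [Q(√223):Q] = 2, the tower law gives 2 | [L:Q]. Likewise Q(∛815) ⊂ L with [Q(∛815):Q] = 3 (because 815 is not a perfect cube), so 3 | [L:Q]. As gcd(2,3) = 1, [L:Q] is divisible by 6. Conversely L is generated over Q by √223 and ∛815, so [L:Q] ≤ 2·3 = 6. Therefore [Q(√223, ∛815) : Q] = 6.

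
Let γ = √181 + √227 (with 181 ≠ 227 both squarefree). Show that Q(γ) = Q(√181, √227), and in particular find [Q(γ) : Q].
[Q(γ) : Q] = 4 (equivalently, Q(γ) = Q(√181, √227))

Obviously Q(γ) ⊆ Q(√181, √227), and [Q(√181, √227):Q] = 4 (since 181, 227 are distinct squarefree integers > 1 with 41087 not a perfect square). To show equality we compute the minimal polynomial of γ. From γ = √181 + √227: γ^2 = 181 + 2√(41087) + 227 = 408 + 2√(41087), so γ^2 - 408 = 2√(41087); squaring, (γ^2 - 408)^2 = 4·41087, i.e. γ^4 - 816γ^2 + 166464 - 164348 = 0, i.e. γ^4 - 816γ^2 + 2116 = 0. So γ is a root of x^4 - 816x^2 + 2116. This polynomial is irreducible over Q: it has no rational root (each ±√181 ± √227 is irrational), and any factorization into two quadratics over Q would force √(41087) ∈ Q (pairing opposite roots) or √181, √227 ∈ Q (other pairings), all impossible. Hence [Q(γ):Q] = 4 = [Q(√181, √227):Q], so Q(γ) = Q(√181, √227).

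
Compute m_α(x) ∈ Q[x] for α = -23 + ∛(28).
m_α(x) = x^3 + 69x^2 + 1587x + 12139

Set β = α + 23 = ∛(28), so β^3 = 28. Then (α + 23)^3 - 28 = 0, i.e. α is a root of g(x) = (x + 23)^3 - 28 = x^3 + 69x^2 + 1587x + 12139. Since g(x) = h(x + 23) where h(x) = x^3 - 28, and h is irreducible over Q (because 28 is not a perfect cube, so h has no rational root, and a monic cubic with no rational root is irreducible), g is also irreducible (irreducibility is preserved under the substitution x → x + 23). Hence m_α(x) = x^3 + 69x^2 + 1587x + 12139.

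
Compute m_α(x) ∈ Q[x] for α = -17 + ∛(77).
m_α(x) = x^3 + 51x^2 + 867x + 4836

Set β = α + 17 = ∛(77), so β^3 = 77. Then (α + 17)^3 - 77 = 0, i.e. α is a root of g(x) = (x + 17)^3 - 77 = x^3 + 51x^2 + 867x + 4836. Since g(x) = h(x + 17) where h(x) = x^3 - 77, and h is irreducible over Q (because 77 is not a perfect cube, so h has no rational root, and a monic cubic with no rational root is irreducible), g is also irreducible (irreducibility is preserved under the substitution x → x + 17). Hence m_α(x) = x^3 + 51x^2 + 867x + 4836.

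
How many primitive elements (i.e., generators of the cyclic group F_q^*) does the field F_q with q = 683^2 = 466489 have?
There are φ(466488) = 129600 primitive elements

F_q^* is cyclic of order q - 1 = 466488. A cyclic group of order m has exactly φ(m) generators. Here m = 466488 = 2^3 · 3^2 · 11 · 19 · 31, so the number of primitive elements is φ(466488) = 129600.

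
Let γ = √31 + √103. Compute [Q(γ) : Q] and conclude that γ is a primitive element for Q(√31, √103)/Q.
[Q(γ) : Q] = 4 (equivalently, Q(γ) = Q(√31, √103))

Obviously Q(γ) ⊆ Q(√31, √103), and [Q(√31, √103):Q] = 4 (since 31, 103 are distinct squarefree integers > 1 with 3193 not a perfect square). To show equality we compute the minimal polynomial of γ. From γ = √31 + √103: γ^2 = 31 + 2√(3193) + 103 = 134 + 2√(3193), so γ^2 - 134 = 2√(3193); squaring, (γ^2 - 134)^2 = 4·3193, i.e. γ^4 - 268γ^2 + 17956 - 12772 = 0, i.e. γ^4 - 268γ^2 + 5184 = 0. So γ is a root of x^4 - 268x^2 + 5184. This polynomial is irreducible over Q: it has no rational root (each ±√31 ± √103 is irrational), and any factorization into two quadratics over Q would force √(3193) ∈ Q (pairing opposite roots) or √31, √103 ∈ Q (other pairings), all impossible. Hence [Q(γ):Q] = 4 = [Q(√31, √103):Q], so Q(γ) = Q(√31, √103).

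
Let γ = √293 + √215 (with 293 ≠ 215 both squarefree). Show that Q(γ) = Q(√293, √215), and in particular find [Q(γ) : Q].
[Q(γ) : Q] = 4 (equivalently, Q(γ) = Q(√293, √215))

Obviously Q(γ) ⊆ Q(√293, √215), and [Q(√293, √215):Q] = 4 (since 293, 215 are distinct squarefree integers > 1 with 62995 not a perfect square). To show equality we compute the minimal polynomial of γ. From γ = √293 + √215: γ^2 = 293 + 2√(62995) + 215 = 508 + 2√(62995), so γ^2 - 508 = 2√(62995); squaring, (γ^2 - 508)^2 = 4·62995, i.e. γ^4 - 1016γ^2 + 258064 - 251980 = 0, i.e. γ^4 - 1016γ^2 + 6084 = 0. So γ is a root of x^4 - 1016x^2 + 6084. This polynomial is irreducible over Q: it has no rational root (each ±√293 ± √215 is irrational), and any factorization into two quadratics over Q would force √(62995) ∈ Q (pairing opposite roots) or √293, √215 ∈ Q (other pairings), all impossible. Hence [Q(γ):Q] = 4 = [Q(√293, √215):Q], so Q(γ) = Q(√293, √215).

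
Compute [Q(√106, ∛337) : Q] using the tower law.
[Q(√106, ∛337) : Q] = 6

Let L = Q(√106, ∛337). Since Q(√106) ⊂ L and [Q(√106):Q] = 2, the tower law gives 2 | [L:Q]. Likewise Q(∛337) ⊂ L with [Q(∛337):Q] = 3 (because 337 is not a perfect cube), so 3 | [L:Q]. As gcd(2,3) = 1, [L:Q] is divisible by 6. Conversely L is generated over Q by √106 and ∛337, so [L:Q] ≤ 2·3 = 6. Therefore [Q(√106, ∛337) : Q] = 6.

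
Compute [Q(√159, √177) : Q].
[Q(√159, √177) : Q] = 4

[Q(√159):Q] = 2 (min poly x^2 - 159, irreducible since 159 is squarefree > 1). For the top step, suppose √177 ∈ Q(√159), say √177 = c + d√159 with c, d ∈ Q. Squaring: 177 = c^2 + 159d^2 + 2cd√159. Since √159 ∉ Q this forces 2cd = 0. If d = 0 then √177 = c ∈ Q, contradicting 177 squarefree > 1. If c = 0 then 177 = 159d^2, so 159·177 = (159d)^2 is a perfect square in Q — but 159·177 = 28143 is not a perfect square (since 159 and 177 are distinct squarefree integers). Contradiction. Hence √177 ∉ Q(√159), so x^2 - 177 stays irreducible over Q(√159) and [Q(√159, √177) : Q(√159)] = 2. By the tower law, [Q(√159, √177) : Q] = 2 · 2 = 4.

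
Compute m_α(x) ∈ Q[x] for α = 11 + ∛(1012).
m_α(x) = x^3 - 33x^2 + 363x - 2343

Set β = α - 11 = ∛(1012), so β^3 = 1012. Then (α - 11)^3 - 1012 = 0, i.e. α is a root of g(x) = (x - 11)^3 - 1012 = x^3 - 33x^2 + 363x - 2343. Since g(x) = h(x - 11) where h(x) = x^3 - 1012, and h is irreducible over Q (because 1012 is not a perfect cube, so h has no rational root, and a monic cubic with no rational root is irreducible), g is also irreducible (irreducibility is preserved under the substitution x → x - 11). Hence m_α(x) = x^3 - 33x^2 + 363x - 2343.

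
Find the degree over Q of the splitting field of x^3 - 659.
[K : Q] = 6

The roots of x^3 - 659 are ∛659, ω∛659, ω^2∛659 where ω = e^(2πi/3) is a primitive cube root of unity, so K = Q(∛659, ω). Now [Q(∛659):Q] = 3 (since 659 is not a perfect cube, x^3 - 659 is irreducible) and [Q(ω):Q] = 2. Both 2 and 3 divide [K:Q], and [K:Q] ≤ 3·2 = 6, so [K:Q] = 6. (Equivalently: Q(∛659) ⊂ R but ω ∉ R, so [K : Q(∛659)] = 2.)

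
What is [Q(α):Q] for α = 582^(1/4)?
[Q(α):Q] = 4

α is a root of x^4 - 582. By Eisenstein's criterion at the prime p = 2 (which divides the constant term 582 but p^2 = 4 does not, since 582 is squarefree), x^4 - 582 is irreducible over Q. Hence [Q(α):Q] = 4.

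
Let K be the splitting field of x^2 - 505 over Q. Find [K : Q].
[K : Q] = 2

f(x) = x^2 - 505 factors as (x - √505)(x + √505). The splitting field is K = Q(√505). Since 505 is squarefree and > 1, it is not a perfect square, so x^2 - 505 is irreducible over Q and [Q(√505) : Q] = 2. Hence [K : Q] = 2.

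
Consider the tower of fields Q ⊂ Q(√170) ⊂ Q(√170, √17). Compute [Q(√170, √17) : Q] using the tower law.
[Q(√170, √17) : Q] = 4

[Q(√170):Q] = 2 (min poly x^2 - 170, irreducible since 170 is squarefree > 1). For the top step, suppose √17 ∈ Q(√170), say √17 = c + d√170 with c, d ∈ Q. Squaring: 17 = c^2 + 170d^2 + 2cd√170. Since √170 ∉ Q this forces 2cd = 0. If d = 0 then √17 = c ∈ Q, contradicting 17 squarefree > 1. If c = 0 then 17 = 170d^2, so 170·17 = (170d)^2 is a perfect square in Q — but 170·17 = 2890 is not a perfect square (since 170 and 17 are distinct squarefree integers). Contradiction. Hence √17 ∉ Q(√170), so x^2 - 17 stays irreducible over Q(√170) and [Q(√170, √17) : Q(√170)] = 2. By the tower law, [Q(√170, √17) : Q] = 2 · 2 = 4.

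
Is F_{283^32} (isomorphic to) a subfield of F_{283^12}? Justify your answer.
No: F_{283^32} is not a subfield of F_{283^12}

F_{p^m} embeds in F_{p^n} iff m | n. Here 32 ∤ 12 (since 12 = 0·32 + 12 with remainder 12 ≠ 0), so F_{283^32} is not a subfield of F_{283^12}. Equivalently: if it were, the tower law would give 32 = [F_{283^32}:F_283] dividing [F_{283^12}:F_283] = 12, contradiction.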